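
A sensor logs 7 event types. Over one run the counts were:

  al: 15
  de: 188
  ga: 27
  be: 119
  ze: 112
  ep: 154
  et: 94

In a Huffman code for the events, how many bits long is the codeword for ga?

4

Repeatedly merge the two smallest:
al(15) + ga(27) → 42
42 + et(94) → 136
ze(112) + be(119) → 231
136 + ep(154) → 290
de(188) + 231 → 419
290 + 419 → 709
ga sits 4 levels below the root, so its codeword is 4 bits.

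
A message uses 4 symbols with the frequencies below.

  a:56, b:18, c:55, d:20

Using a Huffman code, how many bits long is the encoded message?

Greedily combine the two least-frequent nodes:
b(18) + d(20) → 38
38 + c(55) → 93
a(56) + 93 → 149
Total encoded bits = sum of merged weights = 38 + 93 + 149 = 280.

280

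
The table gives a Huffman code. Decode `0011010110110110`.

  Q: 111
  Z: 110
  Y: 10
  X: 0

Read left to right; each codeword is recognised as soon as it completes (prefix code):
  0→X | 0→X | 110→Z | 10→Y | 110→Z | 110→Z | 110→Z
Decoded message: XXZYZZZ

XXZYZZZ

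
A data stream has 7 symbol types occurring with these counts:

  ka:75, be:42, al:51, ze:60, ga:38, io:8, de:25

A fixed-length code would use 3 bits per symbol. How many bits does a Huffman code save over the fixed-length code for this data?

Fixed-length: 3 bits × 299 symbols = 897 bits.
Huffman merges:
combine io(8), de(25) → 33
combine 33, ga(38) → 71
combine be(42), al(51) → 93
combine ze(60), 71 → 131
combine ka(75), 93 → 168
combine 131, 168 → 299
Huffman total = 33 + 71 + 93 + 131 + 168 + 299 = 795 bits.
Saving = 897 − 795 = 102 bits.

102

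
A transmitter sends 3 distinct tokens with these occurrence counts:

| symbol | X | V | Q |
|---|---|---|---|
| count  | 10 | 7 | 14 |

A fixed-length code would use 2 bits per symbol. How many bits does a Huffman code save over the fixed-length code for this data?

14

Fixed-length: 2 bits × 31 symbols = 62 bits.
Huffman merges:
combine V(7), X(10) → 17
combine Q(14), 17 → 31
Huffman total = 17 + 31 = 48 bits.
Saving = 62 − 48 = 14 bits.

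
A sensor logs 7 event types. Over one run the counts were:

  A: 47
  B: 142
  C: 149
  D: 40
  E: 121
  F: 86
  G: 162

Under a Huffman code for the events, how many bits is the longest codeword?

Merge the two lowest-weight nodes at each step:
combine D(40), A(47) → 87
combine F(86), 87 → 173
combine E(121), B(142) → 263
combine C(149), G(162) → 311
combine 173, 263 → 436
combine 311, 436 → 747
The first pair merged (D, A) ends up deepest, at depth 4.

4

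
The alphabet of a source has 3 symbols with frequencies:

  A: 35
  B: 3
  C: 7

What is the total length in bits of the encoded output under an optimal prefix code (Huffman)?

55

Greedily combine the two least-frequent nodes:
merge B(3) and C(7): 10
merge 10 and A(35): 45
Total encoded bits = sum of merged weights = 10 + 45 = 55.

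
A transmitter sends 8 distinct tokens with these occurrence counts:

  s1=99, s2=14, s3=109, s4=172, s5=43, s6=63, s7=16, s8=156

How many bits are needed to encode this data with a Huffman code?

Merge the two smallest weights repeatedly:
merge s2(14) and s7(16): 30
merge 30 and s5(43): 73
merge s6(63) and 73: 136
merge s1(99) and s3(109): 208
merge 136 and s8(156): 292
merge s4(172) and 208: 380
merge 292 and 380: 672
Total encoded bits = sum of merged weights = 30 + 73 + 136 + 208 + 292 + 380 + 672 = 1791.

1791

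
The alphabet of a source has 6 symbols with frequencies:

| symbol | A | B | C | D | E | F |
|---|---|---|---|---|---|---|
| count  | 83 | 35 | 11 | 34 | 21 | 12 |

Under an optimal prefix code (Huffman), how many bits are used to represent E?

Build the tree from the bottom:
C(11) + F(12) → 23
E(21) + 23 → 44
D(34) + B(35) → 69
44 + 69 → 113
A(83) + 113 → 196
The subtree containing E is merged 3 times, so code length = 3.

3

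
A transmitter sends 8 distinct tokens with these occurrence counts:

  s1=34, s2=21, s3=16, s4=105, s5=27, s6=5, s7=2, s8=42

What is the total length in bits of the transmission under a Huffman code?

Build the Huffman tree bottom-up:
s7(2) + s6(5) → 7
7 + s3(16) → 23
s2(21) + 23 → 44
s5(27) + s1(34) → 61
s8(42) + 44 → 86
61 + 86 → 147
s4(105) + 147 → 252
Total encoded bits = sum of merged weights = 7 + 23 + 44 + 61 + 86 + 147 + 252 = 620.

620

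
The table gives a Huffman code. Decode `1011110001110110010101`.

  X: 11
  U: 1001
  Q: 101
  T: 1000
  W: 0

Read left to right; each codeword is recognised as soon as it completes (prefix code):
  101→Q | 11→X | 1000→T | 11→X | 101→Q | 1001→U | 0→W | 101→Q
Decoded message: QXTXQUWQ

QXTXQUWQ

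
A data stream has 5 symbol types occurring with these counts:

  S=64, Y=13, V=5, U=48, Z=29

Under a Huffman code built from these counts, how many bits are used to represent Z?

3

Huffman merges, smallest pair first:
combine V(5), Y(13) → 18
combine 18, Z(29) → 47
combine 47, U(48) → 95
combine S(64), 95 → 159
Z sits 3 levels below the root, so its codeword is 3 bits.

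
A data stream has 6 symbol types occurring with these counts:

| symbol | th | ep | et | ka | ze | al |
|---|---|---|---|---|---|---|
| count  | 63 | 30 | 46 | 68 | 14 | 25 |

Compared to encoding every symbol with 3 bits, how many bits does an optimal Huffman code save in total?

138

Fixed-length: 3 bits × 246 symbols = 738 bits.
Huffman merges:
combine ze(14), al(25) → 39
combine ep(30), 39 → 69
combine et(46), th(63) → 109
combine ka(68), 69 → 137
combine 109, 137 → 246
Huffman total = 39 + 69 + 109 + 137 + 246 = 600 bits.
Saving = 738 − 600 = 138 bits.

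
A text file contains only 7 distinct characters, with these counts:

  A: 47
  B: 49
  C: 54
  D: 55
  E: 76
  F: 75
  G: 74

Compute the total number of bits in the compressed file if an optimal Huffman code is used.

Merge the two smallest weights repeatedly:
combine A(47), B(49) → 96
combine C(54), D(55) → 109
combine G(74), F(75) → 149
combine E(76), 96 → 172
combine 109, 149 → 258
combine 172, 258 → 430
Total encoded bits = sum of merged weights = 96 + 109 + 149 + 172 + 258 + 430 = 1214.

1214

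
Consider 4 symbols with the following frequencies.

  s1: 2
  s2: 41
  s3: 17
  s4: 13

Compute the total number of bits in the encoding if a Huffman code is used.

Build the Huffman tree bottom-up:
combine s1(2), s4(13) → 15
combine 15, s3(17) → 32
combine 32, s2(41) → 73
Each symbol's bit-cost is frequency × depth; summing gives 120 bits (equivalently 15 + 32 + 73).

120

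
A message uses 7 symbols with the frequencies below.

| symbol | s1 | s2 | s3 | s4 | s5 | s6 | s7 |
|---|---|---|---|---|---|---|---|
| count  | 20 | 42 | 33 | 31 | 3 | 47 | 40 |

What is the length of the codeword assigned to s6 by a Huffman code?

2

Huffman merges, smallest pair first:
s5(3) + s1(20) → 23
23 + s4(31) → 54
s3(33) + s7(40) → 73
s2(42) + s6(47) → 89
54 + 73 → 127
89 + 127 → 216
The subtree containing s6 is merged 2 times, so code length = 2.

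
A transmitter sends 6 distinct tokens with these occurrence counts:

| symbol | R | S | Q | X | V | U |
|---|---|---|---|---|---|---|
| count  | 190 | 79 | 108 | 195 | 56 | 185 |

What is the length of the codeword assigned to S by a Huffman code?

4

Repeatedly merge the two smallest:
V(56) + S(79) → 135
Q(108) + 135 → 243
U(185) + R(190) → 375
X(195) + 243 → 438
375 + 438 → 813
The subtree containing S is merged 4 times, so code length = 4.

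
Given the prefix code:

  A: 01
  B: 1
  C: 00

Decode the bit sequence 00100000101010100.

Read left to right; each codeword is recognised as soon as it completes (prefix code):
  00→C | 1→B | 00→C | 00→C | 01→A | 01→A | 01→A | 01→A | 00→C
Decoded message: CBCCAAAAC

CBCCAAAAC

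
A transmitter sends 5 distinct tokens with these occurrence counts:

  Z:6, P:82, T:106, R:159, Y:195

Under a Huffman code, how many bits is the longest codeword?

4

Merge the two lowest-weight nodes at each step:
merge Z(6) and P(82): 88
merge 88 and T(106): 194
merge R(159) and 194: 353
merge Y(195) and 353: 548
Maximum depth reached is 4.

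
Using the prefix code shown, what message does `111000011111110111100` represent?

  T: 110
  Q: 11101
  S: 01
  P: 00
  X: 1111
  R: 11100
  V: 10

Read left to right; each codeword is recognised as soon as it completes (prefix code):
  11100→R | 00→P | 1111→X | 11101→Q | 11100→R
Decoded message: RPXQR

RPXQR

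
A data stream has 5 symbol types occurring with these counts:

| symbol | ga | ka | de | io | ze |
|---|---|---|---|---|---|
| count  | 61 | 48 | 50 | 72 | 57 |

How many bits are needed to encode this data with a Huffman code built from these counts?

Build the Huffman tree bottom-up:
combine ka(48), de(50) → 98
combine ze(57), ga(61) → 118
combine io(72), 98 → 170
combine 118, 170 → 288
Total encoded bits = sum of merged weights = 98 + 118 + 170 + 288 = 674.

674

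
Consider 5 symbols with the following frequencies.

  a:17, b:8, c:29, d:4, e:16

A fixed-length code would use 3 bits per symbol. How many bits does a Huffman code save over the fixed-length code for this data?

Fixed-length: 3 bits × 74 symbols = 222 bits.
Huffman merges:
d(4) + b(8) → 12
12 + e(16) → 28
a(17) + 28 → 45
c(29) + 45 → 74
Huffman total = 12 + 28 + 45 + 74 = 159 bits.
Saving = 222 − 159 = 63 bits.

63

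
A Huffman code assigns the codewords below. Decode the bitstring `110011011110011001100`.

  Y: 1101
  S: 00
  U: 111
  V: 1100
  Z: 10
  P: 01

VYUSVV

Read left to right; each codeword is recognised as soon as it completes (prefix code):
  1100→V | 1101→Y | 111→U | 00→S | 1100→V | 1100→V
Decoded message: VYUSVV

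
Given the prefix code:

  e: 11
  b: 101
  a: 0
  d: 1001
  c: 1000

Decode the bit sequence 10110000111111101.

Read left to right; each codeword is recognised as soon as it completes (prefix code):
  101→b | 1000→c | 0→a | 11→e | 11→e | 11→e | 101→b
Decoded message: bcaeeeb

bcaeeeb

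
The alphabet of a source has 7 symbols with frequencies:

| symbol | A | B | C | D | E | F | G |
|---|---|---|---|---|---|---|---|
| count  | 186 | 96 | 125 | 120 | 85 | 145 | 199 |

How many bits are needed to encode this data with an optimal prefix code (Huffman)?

Build the Huffman tree bottom-up:
merge E(85) and B(96): 181
merge D(120) and C(125): 245
merge F(145) and 181: 326
merge A(186) and G(199): 385
merge 245 and 326: 571
merge 385 and 571: 956
Each symbol's bit-cost is frequency × depth; summing gives 2664 bits (equivalently 181 + 245 + 326 + 385 + 571 + 956).

2664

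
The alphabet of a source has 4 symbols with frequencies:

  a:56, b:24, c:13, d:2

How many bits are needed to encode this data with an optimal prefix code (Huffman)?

149

Build the Huffman tree bottom-up:
merge d(2) and c(13): 15
merge 15 and b(24): 39
merge 39 and a(56): 95
The encoded length is the sum of every internal node's weight: 15 + 39 + 95 = 149 bits.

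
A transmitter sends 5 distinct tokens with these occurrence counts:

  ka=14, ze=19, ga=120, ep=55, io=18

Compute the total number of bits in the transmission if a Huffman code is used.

415

Merge the two smallest weights repeatedly:
merge ka(14) and io(18): 32
merge ze(19) and 32: 51
merge 51 and ep(55): 106
merge 106 and ga(120): 226
Each symbol's bit-cost is frequency × depth; summing gives 415 bits (equivalently 32 + 51 + 106 + 226).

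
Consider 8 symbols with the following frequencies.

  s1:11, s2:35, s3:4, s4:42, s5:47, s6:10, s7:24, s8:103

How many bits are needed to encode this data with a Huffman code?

Merge the two smallest weights repeatedly:
merge s3(4) and s6(10): 14
merge s1(11) and 14: 25
merge s7(24) and 25: 49
merge s2(35) and s4(42): 77
merge s5(47) and 49: 96
merge 77 and 96: 173
merge s8(103) and 173: 276
The encoded length is the sum of every internal node's weight: 14 + 25 + 49 + 77 + 96 + 173 + 276 = 710 bits.

710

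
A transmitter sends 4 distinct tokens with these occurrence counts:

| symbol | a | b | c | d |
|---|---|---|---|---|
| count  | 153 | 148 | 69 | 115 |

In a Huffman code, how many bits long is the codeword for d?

Build the tree from the bottom:
combine c(69), d(115) → 184
combine b(148), a(153) → 301
combine 184, 301 → 485
The subtree containing d is merged 2 times, so code length = 2.

2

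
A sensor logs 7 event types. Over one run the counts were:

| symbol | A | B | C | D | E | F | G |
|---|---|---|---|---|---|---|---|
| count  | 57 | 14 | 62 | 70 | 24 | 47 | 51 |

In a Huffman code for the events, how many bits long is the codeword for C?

Repeatedly merge the two smallest:
B(14) + E(24) → 38
38 + F(47) → 85
G(51) + A(57) → 108
C(62) + D(70) → 132
85 + 108 → 193
132 + 193 → 325
C sits 2 levels below the root, so its codeword is 2 bits.

2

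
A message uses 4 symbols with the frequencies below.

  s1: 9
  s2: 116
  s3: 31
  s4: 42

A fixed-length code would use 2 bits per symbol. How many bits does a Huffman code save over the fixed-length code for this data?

76

Fixed-length: 2 bits × 198 symbols = 396 bits.
Huffman merges:
s1(9) + s3(31) → 40
40 + s4(42) → 82
82 + s2(116) → 198
Huffman total = 40 + 82 + 198 = 320 bits.
Saving = 396 − 320 = 76 bits.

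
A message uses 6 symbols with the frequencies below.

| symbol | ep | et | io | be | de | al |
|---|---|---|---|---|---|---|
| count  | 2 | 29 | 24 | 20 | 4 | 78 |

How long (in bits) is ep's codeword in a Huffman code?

5

Repeatedly merge the two smallest:
combine ep(2), de(4) → 6
combine 6, be(20) → 26
combine io(24), 26 → 50
combine et(29), 50 → 79
combine al(78), 79 → 157
ep sits 5 levels below the root, so its codeword is 5 bits.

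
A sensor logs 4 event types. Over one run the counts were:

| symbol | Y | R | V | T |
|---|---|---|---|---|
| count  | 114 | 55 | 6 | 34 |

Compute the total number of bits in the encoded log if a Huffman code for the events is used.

344

Merge the two smallest weights repeatedly:
V(6) + T(34) → 40
40 + R(55) → 95
95 + Y(114) → 209
Each symbol's bit-cost is frequency × depth; summing gives 344 bits (equivalently 40 + 95 + 209).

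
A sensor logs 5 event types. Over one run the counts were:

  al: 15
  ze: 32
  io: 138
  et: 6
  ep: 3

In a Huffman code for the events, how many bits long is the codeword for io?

1

Build the tree from the bottom:
combine ep(3), et(6) → 9
combine 9, al(15) → 24
combine 24, ze(32) → 56
combine 56, io(138) → 194
io sits one level below the root: a 1-bit codeword.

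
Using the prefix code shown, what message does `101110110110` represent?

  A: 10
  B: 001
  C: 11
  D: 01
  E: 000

ACACDA

Read left to right; each codeword is recognised as soon as it completes (prefix code):
  10→A | 11→C | 10→A | 11→C | 01→D | 10→A
Decoded message: ACACDA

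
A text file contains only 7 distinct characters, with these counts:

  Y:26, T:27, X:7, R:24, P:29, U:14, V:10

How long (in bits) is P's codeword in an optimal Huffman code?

Build the tree from the bottom:
X(7) + V(10) → 17
U(14) + 17 → 31
R(24) + Y(26) → 50
T(27) + P(29) → 56
31 + 50 → 81
56 + 81 → 137
P's leaf is at depth 2, giving a 2-bit codeword.

2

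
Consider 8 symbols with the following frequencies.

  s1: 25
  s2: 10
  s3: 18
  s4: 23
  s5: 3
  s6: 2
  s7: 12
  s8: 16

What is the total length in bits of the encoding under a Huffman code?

Build the Huffman tree bottom-up:
merge s6(2) and s5(3): 5
merge 5 and s2(10): 15
merge s7(12) and 15: 27
merge s8(16) and s3(18): 34
merge s4(23) and s1(25): 48
merge 27 and 34: 61
merge 48 and 61: 109
Total encoded bits = sum of merged weights = 5 + 15 + 27 + 34 + 48 + 61 + 109 = 299.

299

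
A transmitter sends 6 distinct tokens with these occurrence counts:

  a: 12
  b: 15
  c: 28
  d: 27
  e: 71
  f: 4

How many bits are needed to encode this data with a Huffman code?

345

Merge the two smallest weights repeatedly:
merge f(4) and a(12): 16
merge b(15) and 16: 31
merge d(27) and c(28): 55
merge 31 and 55: 86
merge e(71) and 86: 157
Total encoded bits = sum of merged weights = 16 + 31 + 55 + 86 + 157 = 345.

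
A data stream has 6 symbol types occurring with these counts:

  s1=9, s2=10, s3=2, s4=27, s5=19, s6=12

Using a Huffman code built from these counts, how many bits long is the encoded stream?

190

Greedily combine the two least-frequent nodes:
s3(2) + s1(9) → 11
s2(10) + 11 → 21
s6(12) + s5(19) → 31
21 + s4(27) → 48
31 + 48 → 79
The encoded length is the sum of every internal node's weight: 11 + 21 + 31 + 48 + 79 = 190 bits.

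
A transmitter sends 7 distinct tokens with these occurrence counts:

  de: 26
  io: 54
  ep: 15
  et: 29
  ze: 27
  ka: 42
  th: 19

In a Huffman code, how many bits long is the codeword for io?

2

Huffman merges, smallest pair first:
merge ep(15) and th(19): 34
merge de(26) and ze(27): 53
merge et(29) and 34: 63
merge ka(42) and 53: 95
merge io(54) and 63: 117
merge 95 and 117: 212
io sits 2 levels below the root, so its codeword is 2 bits.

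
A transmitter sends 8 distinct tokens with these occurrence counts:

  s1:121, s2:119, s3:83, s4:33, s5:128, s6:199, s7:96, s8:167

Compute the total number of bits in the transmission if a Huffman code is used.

Greedily combine the two least-frequent nodes:
combine s4(33), s3(83) → 116
combine s7(96), 116 → 212
combine s2(119), s1(121) → 240
combine s5(128), s8(167) → 295
combine s6(199), 212 → 411
combine 240, 295 → 535
combine 411, 535 → 946
The encoded length is the sum of every internal node's weight: 116 + 212 + 240 + 295 + 411 + 535 + 946 = 2755 bits.

2755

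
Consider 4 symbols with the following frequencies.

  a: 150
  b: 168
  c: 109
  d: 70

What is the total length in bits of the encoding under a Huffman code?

Build the Huffman tree bottom-up:
merge d(70) and c(109): 179
merge a(150) and b(168): 318
merge 179 and 318: 497
The encoded length is the sum of every internal node's weight: 179 + 318 + 497 = 994 bits.

994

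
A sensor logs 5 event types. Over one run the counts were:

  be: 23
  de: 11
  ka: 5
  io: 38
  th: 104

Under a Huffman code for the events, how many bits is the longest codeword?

4

Merge the two lowest-weight nodes at each step:
combine ka(5), de(11) → 16
combine 16, be(23) → 39
combine io(38), 39 → 77
combine 77, th(104) → 181
The rarest symbols sit at the bottom; the longest codeword is 4 bits.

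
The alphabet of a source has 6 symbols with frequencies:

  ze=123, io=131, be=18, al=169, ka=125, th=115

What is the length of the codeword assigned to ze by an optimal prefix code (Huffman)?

Repeatedly merge the two smallest:
be(18) + th(115) → 133
ze(123) + ka(125) → 248
io(131) + 133 → 264
al(169) + 248 → 417
264 + 417 → 681
ze's leaf is at depth 3, giving a 3-bit codeword.

3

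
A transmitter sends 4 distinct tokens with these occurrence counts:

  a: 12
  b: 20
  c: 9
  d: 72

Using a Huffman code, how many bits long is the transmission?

Merge the two smallest weights repeatedly:
merge c(9) and a(12): 21
merge b(20) and 21: 41
merge 41 and d(72): 113
The encoded length is the sum of every internal node's weight: 21 + 41 + 113 = 175 bits.

175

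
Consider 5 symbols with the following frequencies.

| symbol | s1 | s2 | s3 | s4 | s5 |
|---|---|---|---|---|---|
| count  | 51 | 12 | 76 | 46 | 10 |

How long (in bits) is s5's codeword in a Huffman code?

4

Repeatedly merge the two smallest:
merge s5(10) and s2(12): 22
merge 22 and s4(46): 68
merge s1(51) and 68: 119
merge s3(76) and 119: 195
s5 sits 4 levels below the root, so its codeword is 4 bits.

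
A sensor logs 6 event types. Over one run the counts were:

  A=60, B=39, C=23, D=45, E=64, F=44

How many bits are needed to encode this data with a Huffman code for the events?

701

Build the Huffman tree bottom-up:
combine C(23), B(39) → 62
combine F(44), D(45) → 89
combine A(60), 62 → 122
combine E(64), 89 → 153
combine 122, 153 → 275
The encoded length is the sum of every internal node's weight: 62 + 89 + 122 + 153 + 275 = 701 bits.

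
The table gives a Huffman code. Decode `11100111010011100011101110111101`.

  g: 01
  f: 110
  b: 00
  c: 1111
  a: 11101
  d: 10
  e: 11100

Read left to right; each codeword is recognised as soon as it completes (prefix code):
  11100→e | 11101→a | 00→b | 11100→e | 01→g | 110→f | 11101→a | 11101→a
Decoded message: eabegfaa

eabegfaa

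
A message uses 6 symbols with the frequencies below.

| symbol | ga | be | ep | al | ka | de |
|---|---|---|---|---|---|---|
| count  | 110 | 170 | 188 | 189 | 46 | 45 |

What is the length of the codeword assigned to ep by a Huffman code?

Repeatedly merge the two smallest:
combine de(45), ka(46) → 91
combine 91, ga(110) → 201
combine be(170), ep(188) → 358
combine al(189), 201 → 390
combine 358, 390 → 748
ep sits 2 levels below the root, so its codeword is 2 bits.

2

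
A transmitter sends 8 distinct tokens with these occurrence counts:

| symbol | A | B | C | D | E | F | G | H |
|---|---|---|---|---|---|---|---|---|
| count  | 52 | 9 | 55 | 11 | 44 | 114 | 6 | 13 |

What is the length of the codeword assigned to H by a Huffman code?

Huffman merges, smallest pair first:
G(6) + B(9) → 15
D(11) + H(13) → 24
15 + 24 → 39
39 + E(44) → 83
A(52) + C(55) → 107
83 + 107 → 190
F(114) + 190 → 304
The subtree containing H is merged 5 times, so code length = 5.

5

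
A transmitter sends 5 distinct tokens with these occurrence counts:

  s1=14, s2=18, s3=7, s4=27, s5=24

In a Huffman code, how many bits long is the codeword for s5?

2

Repeatedly merge the two smallest:
combine s3(7), s1(14) → 21
combine s2(18), 21 → 39
combine s5(24), s4(27) → 51
combine 39, 51 → 90
s5's leaf is at depth 2, giving a 2-bit codeword.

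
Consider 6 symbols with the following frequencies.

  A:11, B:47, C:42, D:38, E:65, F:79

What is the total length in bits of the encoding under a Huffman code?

Build the Huffman tree bottom-up:
combine A(11), D(38) → 49
combine C(42), B(47) → 89
combine 49, E(65) → 114
combine F(79), 89 → 168
combine 114, 168 → 282
Total encoded bits = sum of merged weights = 49 + 89 + 114 + 168 + 282 = 702.

702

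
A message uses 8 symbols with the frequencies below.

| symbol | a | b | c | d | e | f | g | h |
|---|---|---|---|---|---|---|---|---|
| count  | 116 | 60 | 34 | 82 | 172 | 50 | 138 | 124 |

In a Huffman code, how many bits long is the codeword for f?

Repeatedly merge the two smallest:
merge c(34) and f(50): 84
merge b(60) and d(82): 142
merge 84 and a(116): 200
merge h(124) and g(138): 262
merge 142 and e(172): 314
merge 200 and 262: 462
merge 314 and 462: 776
The subtree containing f is merged 4 times, so code length = 4.

4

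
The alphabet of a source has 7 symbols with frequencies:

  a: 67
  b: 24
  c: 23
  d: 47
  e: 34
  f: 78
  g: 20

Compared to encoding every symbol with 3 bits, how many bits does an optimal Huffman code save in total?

102

Fixed-length: 3 bits × 293 symbols = 879 bits.
Huffman merges:
merge g(20) and c(23): 43
merge b(24) and e(34): 58
merge 43 and d(47): 90
merge 58 and a(67): 125
merge f(78) and 90: 168
merge 125 and 168: 293
Huffman total = 43 + 58 + 90 + 125 + 168 + 293 = 777 bits.
Saving = 879 − 777 = 102 bits.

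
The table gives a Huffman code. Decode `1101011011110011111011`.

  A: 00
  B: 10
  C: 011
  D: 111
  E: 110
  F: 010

Read left to right; each codeword is recognised as soon as it completes (prefix code):
  110→E | 10→B | 110→E | 111→D | 10→B | 011→C | 111→D | 011→C
Decoded message: EBEDBCDC

EBEDBCDC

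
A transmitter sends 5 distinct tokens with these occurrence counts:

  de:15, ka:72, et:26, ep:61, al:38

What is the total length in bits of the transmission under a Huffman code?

465

Build the Huffman tree bottom-up:
de(15) + et(26) → 41
al(38) + 41 → 79
ep(61) + ka(72) → 133
79 + 133 → 212
Each symbol's bit-cost is frequency × depth; summing gives 465 bits (equivalently 41 + 79 + 133 + 212).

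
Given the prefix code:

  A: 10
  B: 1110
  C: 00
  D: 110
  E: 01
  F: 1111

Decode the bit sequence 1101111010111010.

DFEEDA

Read left to right; each codeword is recognised as soon as it completes (prefix code):
  110→D | 1111→F | 01→E | 01→E | 110→D | 10→A
Decoded message: DFEEDA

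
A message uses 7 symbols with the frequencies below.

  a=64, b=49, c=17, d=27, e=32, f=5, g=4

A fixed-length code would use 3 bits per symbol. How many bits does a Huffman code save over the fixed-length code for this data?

Fixed-length: 3 bits × 198 symbols = 594 bits.
Huffman merges:
g(4) + f(5) → 9
9 + c(17) → 26
26 + d(27) → 53
e(32) + b(49) → 81
53 + a(64) → 117
81 + 117 → 198
Huffman total = 9 + 26 + 53 + 81 + 117 + 198 = 484 bits.
Saving = 594 − 484 = 110 bits.

110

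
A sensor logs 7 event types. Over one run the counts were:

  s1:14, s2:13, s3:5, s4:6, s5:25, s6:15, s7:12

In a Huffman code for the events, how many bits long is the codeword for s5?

Build the tree from the bottom:
merge s3(5) and s4(6): 11
merge 11 and s7(12): 23
merge s2(13) and s1(14): 27
merge s6(15) and 23: 38
merge s5(25) and 27: 52
merge 38 and 52: 90
The subtree containing s5 is merged 2 times, so code length = 2.

2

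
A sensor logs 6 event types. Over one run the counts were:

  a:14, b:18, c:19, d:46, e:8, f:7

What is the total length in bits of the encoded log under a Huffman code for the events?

Merge the two smallest weights repeatedly:
f(7) + e(8) → 15
a(14) + 15 → 29
b(18) + c(19) → 37
29 + 37 → 66
d(46) + 66 → 112
Total encoded bits = sum of merged weights = 15 + 29 + 37 + 66 + 112 = 259.

259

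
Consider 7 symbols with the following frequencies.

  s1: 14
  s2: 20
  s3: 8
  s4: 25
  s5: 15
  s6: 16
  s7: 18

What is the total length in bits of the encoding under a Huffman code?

323

Build the Huffman tree bottom-up:
combine s3(8), s1(14) → 22
combine s5(15), s6(16) → 31
combine s7(18), s2(20) → 38
combine 22, s4(25) → 47
combine 31, 38 → 69
combine 47, 69 → 116
The encoded length is the sum of every internal node's weight: 22 + 31 + 38 + 47 + 69 + 116 = 323 bits.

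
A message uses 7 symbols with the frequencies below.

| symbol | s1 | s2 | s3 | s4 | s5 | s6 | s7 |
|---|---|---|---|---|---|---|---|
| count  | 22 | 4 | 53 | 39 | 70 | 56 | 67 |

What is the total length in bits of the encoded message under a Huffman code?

822

Merge the two smallest weights repeatedly:
combine s2(4), s1(22) → 26
combine 26, s4(39) → 65
combine s3(53), s6(56) → 109
combine 65, s7(67) → 132
combine s5(70), 109 → 179
combine 132, 179 → 311
Total encoded bits = sum of merged weights = 26 + 65 + 109 + 132 + 179 + 311 = 822.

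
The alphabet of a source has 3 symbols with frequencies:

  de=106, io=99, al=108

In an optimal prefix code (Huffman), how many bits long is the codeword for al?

1

Repeatedly merge the two smallest:
merge io(99) and de(106): 205
merge al(108) and 205: 313
al is merged only at the final step, so code length = 1.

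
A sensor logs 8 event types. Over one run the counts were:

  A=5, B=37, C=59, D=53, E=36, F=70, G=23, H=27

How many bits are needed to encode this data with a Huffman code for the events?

Greedily combine the two least-frequent nodes:
combine A(5), G(23) → 28
combine H(27), 28 → 55
combine E(36), B(37) → 73
combine D(53), 55 → 108
combine C(59), F(70) → 129
combine 73, 108 → 181
combine 129, 181 → 310
The encoded length is the sum of every internal node's weight: 28 + 55 + 73 + 108 + 129 + 181 + 310 = 884 bits.

884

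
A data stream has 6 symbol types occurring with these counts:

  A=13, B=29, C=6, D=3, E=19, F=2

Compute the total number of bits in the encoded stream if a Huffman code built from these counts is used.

Build the Huffman tree bottom-up:
merge F(2) and D(3): 5
merge 5 and C(6): 11
merge 11 and A(13): 24
merge E(19) and 24: 43
merge B(29) and 43: 72
Each symbol's bit-cost is frequency × depth; summing gives 155 bits (equivalently 5 + 11 + 24 + 43 + 72).

155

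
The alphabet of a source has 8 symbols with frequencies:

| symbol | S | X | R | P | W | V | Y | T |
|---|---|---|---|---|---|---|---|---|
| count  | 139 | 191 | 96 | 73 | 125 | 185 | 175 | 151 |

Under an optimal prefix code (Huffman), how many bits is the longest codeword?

Merge the two lowest-weight nodes at each step:
merge P(73) and R(96): 169
merge W(125) and S(139): 264
merge T(151) and 169: 320
merge Y(175) and V(185): 360
merge X(191) and 264: 455
merge 320 and 360: 680
merge 455 and 680: 1135
The rarest symbols sit at the bottom; the longest codeword is 4 bits.

4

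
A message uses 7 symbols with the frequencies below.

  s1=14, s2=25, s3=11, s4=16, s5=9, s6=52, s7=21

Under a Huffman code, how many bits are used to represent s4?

Repeatedly merge the two smallest:
combine s5(9), s3(11) → 20
combine s1(14), s4(16) → 30
combine 20, s7(21) → 41
combine s2(25), 30 → 55
combine 41, s6(52) → 93
combine 55, 93 → 148
s4's leaf is at depth 3, giving a 3-bit codeword.

3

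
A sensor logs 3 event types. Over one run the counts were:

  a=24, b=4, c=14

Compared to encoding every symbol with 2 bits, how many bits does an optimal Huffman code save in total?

Fixed-length: 2 bits × 42 symbols = 84 bits.
Huffman merges:
combine b(4), c(14) → 18
combine 18, a(24) → 42
Huffman total = 18 + 42 = 60 bits.
Saving = 84 − 60 = 24 bits.

24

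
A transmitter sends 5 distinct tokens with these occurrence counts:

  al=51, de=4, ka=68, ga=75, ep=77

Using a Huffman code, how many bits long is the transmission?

Build the Huffman tree bottom-up:
combine de(4), al(51) → 55
combine 55, ka(68) → 123
combine ga(75), ep(77) → 152
combine 123, 152 → 275
Total encoded bits = sum of merged weights = 55 + 123 + 152 + 275 = 605.

605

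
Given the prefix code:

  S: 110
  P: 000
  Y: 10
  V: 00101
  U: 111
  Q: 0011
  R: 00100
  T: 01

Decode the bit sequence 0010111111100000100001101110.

VUUPRQTS

Read left to right; each codeword is recognised as soon as it completes (prefix code):
  00101→V | 111→U | 111→U | 000→P | 00100→R | 0011→Q | 01→T | 110→S
Decoded message: VUUPRQTS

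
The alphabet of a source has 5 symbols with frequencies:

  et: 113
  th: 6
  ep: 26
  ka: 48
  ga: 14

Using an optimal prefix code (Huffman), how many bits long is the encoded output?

367

Greedily combine the two least-frequent nodes:
combine th(6), ga(14) → 20
combine 20, ep(26) → 46
combine 46, ka(48) → 94
combine 94, et(113) → 207
Each symbol's bit-cost is frequency × depth; summing gives 367 bits (equivalently 20 + 46 + 94 + 207).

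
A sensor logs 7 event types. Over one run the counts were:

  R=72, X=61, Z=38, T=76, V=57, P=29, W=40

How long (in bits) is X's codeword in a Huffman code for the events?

3

Repeatedly merge the two smallest:
merge P(29) and Z(38): 67
merge W(40) and V(57): 97
merge X(61) and 67: 128
merge R(72) and T(76): 148
merge 97 and 128: 225
merge 148 and 225: 373
X sits 3 levels below the root, so its codeword is 3 bits.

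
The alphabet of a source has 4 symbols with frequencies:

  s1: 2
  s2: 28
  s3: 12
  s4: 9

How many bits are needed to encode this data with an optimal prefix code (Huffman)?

Greedily combine the two least-frequent nodes:
merge s1(2) and s4(9): 11
merge 11 and s3(12): 23
merge 23 and s2(28): 51
Total encoded bits = sum of merged weights = 11 + 23 + 51 = 85.

85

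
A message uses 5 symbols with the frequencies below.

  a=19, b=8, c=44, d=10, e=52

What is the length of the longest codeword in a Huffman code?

Merge the two lowest-weight nodes at each step:
b(8) + d(10) → 18
18 + a(19) → 37
37 + c(44) → 81
e(52) + 81 → 133
Maximum depth reached is 4.

4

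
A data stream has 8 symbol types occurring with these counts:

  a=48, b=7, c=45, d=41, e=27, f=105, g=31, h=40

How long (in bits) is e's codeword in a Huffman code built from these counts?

4

Repeatedly merge the two smallest:
combine b(7), e(27) → 34
combine g(31), 34 → 65
combine h(40), d(41) → 81
combine c(45), a(48) → 93
combine 65, 81 → 146
combine 93, f(105) → 198
combine 146, 198 → 344
e sits 4 levels below the root, so its codeword is 4 bits.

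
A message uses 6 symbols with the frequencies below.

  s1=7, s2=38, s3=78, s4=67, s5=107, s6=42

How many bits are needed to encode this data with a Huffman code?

810

Greedily combine the two least-frequent nodes:
merge s1(7) and s2(38): 45
merge s6(42) and 45: 87
merge s4(67) and s3(78): 145
merge 87 and s5(107): 194
merge 145 and 194: 339
Total encoded bits = sum of merged weights = 45 + 87 + 145 + 194 + 339 = 810.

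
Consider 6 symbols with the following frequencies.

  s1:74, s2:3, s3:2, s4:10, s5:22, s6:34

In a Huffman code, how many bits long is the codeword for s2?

5

Build the tree from the bottom:
merge s3(2) and s2(3): 5
merge 5 and s4(10): 15
merge 15 and s5(22): 37
merge s6(34) and 37: 71
merge 71 and s1(74): 145
s2 sits 5 levels below the root, so its codeword is 5 bits.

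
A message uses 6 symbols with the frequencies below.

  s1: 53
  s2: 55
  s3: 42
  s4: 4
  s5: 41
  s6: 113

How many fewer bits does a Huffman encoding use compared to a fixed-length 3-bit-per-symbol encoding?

Fixed-length: 3 bits × 308 symbols = 924 bits.
Huffman merges:
combine s4(4), s5(41) → 45
combine s3(42), 45 → 87
combine s1(53), s2(55) → 108
combine 87, 108 → 195
combine s6(113), 195 → 308
Huffman total = 45 + 87 + 108 + 195 + 308 = 743 bits.
Saving = 924 − 743 = 181 bits.

181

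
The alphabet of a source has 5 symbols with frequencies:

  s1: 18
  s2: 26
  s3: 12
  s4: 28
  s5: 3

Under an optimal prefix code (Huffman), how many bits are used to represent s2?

Build the tree from the bottom:
s5(3) + s3(12) → 15
15 + s1(18) → 33
s2(26) + s4(28) → 54
33 + 54 → 87
The subtree containing s2 is merged 2 times, so code length = 2.

2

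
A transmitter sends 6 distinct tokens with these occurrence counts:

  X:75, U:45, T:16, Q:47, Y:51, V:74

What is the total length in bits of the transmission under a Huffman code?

775

Greedily combine the two least-frequent nodes:
T(16) + U(45) → 61
Q(47) + Y(51) → 98
61 + V(74) → 135
X(75) + 98 → 173
135 + 173 → 308
Each symbol's bit-cost is frequency × depth; summing gives 775 bits (equivalently 61 + 98 + 135 + 173 + 308).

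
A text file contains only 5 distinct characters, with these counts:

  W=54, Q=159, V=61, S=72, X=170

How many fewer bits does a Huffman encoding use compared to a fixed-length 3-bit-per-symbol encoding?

Fixed-length: 3 bits × 516 symbols = 1548 bits.
Huffman merges:
combine W(54), V(61) → 115
combine S(72), 115 → 187
combine Q(159), X(170) → 329
combine 187, 329 → 516
Huffman total = 115 + 187 + 329 + 516 = 1147 bits.
Saving = 1548 − 1147 = 401 bits.

401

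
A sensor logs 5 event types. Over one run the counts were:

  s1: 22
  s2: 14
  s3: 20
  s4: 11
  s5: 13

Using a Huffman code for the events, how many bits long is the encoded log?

Greedily combine the two least-frequent nodes:
combine s4(11), s5(13) → 24
combine s2(14), s3(20) → 34
combine s1(22), 24 → 46
combine 34, 46 → 80
Total encoded bits = sum of merged weights = 24 + 34 + 46 + 80 = 184.

184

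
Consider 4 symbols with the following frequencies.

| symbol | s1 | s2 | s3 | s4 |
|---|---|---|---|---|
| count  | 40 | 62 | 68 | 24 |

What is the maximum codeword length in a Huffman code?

3

Merge the two lowest-weight nodes at each step:
merge s4(24) and s1(40): 64
merge s2(62) and 64: 126
merge s3(68) and 126: 194
The first pair merged (s4, s1) ends up deepest, at depth 3.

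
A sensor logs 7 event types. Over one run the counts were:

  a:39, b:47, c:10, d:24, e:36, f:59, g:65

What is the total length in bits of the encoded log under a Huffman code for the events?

750

Merge the two smallest weights repeatedly:
merge c(10) and d(24): 34
merge 34 and e(36): 70
merge a(39) and b(47): 86
merge f(59) and g(65): 124
merge 70 and 86: 156
merge 124 and 156: 280
The encoded length is the sum of every internal node's weight: 34 + 70 + 86 + 124 + 156 + 280 = 750 bits.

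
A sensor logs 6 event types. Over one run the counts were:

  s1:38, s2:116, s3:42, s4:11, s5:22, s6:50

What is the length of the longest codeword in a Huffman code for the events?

4

Merge the two lowest-weight nodes at each step:
combine s4(11), s5(22) → 33
combine 33, s1(38) → 71
combine s3(42), s6(50) → 92
combine 71, 92 → 163
combine s2(116), 163 → 279
The rarest symbols sit at the bottom; the longest codeword is 4 bits.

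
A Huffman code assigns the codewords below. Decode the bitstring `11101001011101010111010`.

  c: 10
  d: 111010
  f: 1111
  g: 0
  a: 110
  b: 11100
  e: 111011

Read left to right; each codeword is recognised as soon as it completes (prefix code):
  111010→d | 0→g | 10→c | 111010→d | 10→c | 111010→d
Decoded message: dgcdcd

dgcdcd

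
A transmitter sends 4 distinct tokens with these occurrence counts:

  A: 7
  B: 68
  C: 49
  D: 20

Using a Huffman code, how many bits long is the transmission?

247

Merge the two smallest weights repeatedly:
merge A(7) and D(20): 27
merge 27 and C(49): 76
merge B(68) and 76: 144
Each symbol's bit-cost is frequency × depth; summing gives 247 bits (equivalently 27 + 76 + 144).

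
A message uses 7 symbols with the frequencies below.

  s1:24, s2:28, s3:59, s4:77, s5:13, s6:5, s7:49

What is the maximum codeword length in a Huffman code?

5

Merge the two lowest-weight nodes at each step:
merge s6(5) and s5(13): 18
merge 18 and s1(24): 42
merge s2(28) and 42: 70
merge s7(49) and s3(59): 108
merge 70 and s4(77): 147
merge 108 and 147: 255
Maximum depth reached is 5.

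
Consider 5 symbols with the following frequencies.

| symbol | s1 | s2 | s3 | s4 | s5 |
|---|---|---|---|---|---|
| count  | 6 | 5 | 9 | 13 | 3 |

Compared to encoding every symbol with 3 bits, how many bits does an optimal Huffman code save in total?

28

Fixed-length: 3 bits × 36 symbols = 108 bits.
Huffman merges:
combine s5(3), s2(5) → 8
combine s1(6), 8 → 14
combine s3(9), s4(13) → 22
combine 14, 22 → 36
Huffman total = 8 + 14 + 22 + 36 = 80 bits.
Saving = 108 − 80 = 28 bits.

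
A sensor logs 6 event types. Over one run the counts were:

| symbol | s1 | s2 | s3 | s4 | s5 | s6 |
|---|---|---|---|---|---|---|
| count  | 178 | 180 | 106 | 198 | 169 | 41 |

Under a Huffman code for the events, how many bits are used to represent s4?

Build the tree from the bottom:
s6(41) + s3(106) → 147
147 + s5(169) → 316
s1(178) + s2(180) → 358
s4(198) + 316 → 514
358 + 514 → 872
s4's leaf is at depth 2, giving a 2-bit codeword.

2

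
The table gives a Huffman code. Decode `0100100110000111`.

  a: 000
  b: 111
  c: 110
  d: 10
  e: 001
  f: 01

feedab

Read left to right; each codeword is recognised as soon as it completes (prefix code):
  01→f | 001→e | 001→e | 10→d | 000→a | 111→b
Decoded message: feedab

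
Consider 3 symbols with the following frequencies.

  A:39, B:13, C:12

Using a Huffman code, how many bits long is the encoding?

89

Merge the two smallest weights repeatedly:
merge C(12) and B(13): 25
merge 25 and A(39): 64
Total encoded bits = sum of merged weights = 25 + 64 = 89.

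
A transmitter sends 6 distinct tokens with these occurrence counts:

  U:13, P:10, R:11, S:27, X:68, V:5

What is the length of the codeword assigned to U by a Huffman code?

4

Huffman merges, smallest pair first:
combine V(5), P(10) → 15
combine R(11), U(13) → 24
combine 15, 24 → 39
combine S(27), 39 → 66
combine 66, X(68) → 134
The subtree containing U is merged 4 times, so code length = 4.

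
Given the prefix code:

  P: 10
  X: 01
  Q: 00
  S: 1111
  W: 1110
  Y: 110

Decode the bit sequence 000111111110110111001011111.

QXSWYWXXS

Read left to right; each codeword is recognised as soon as it completes (prefix code):
  00→Q | 01→X | 1111→S | 1110→W | 110→Y | 1110→W | 01→X | 01→X | 1111→S
Decoded message: QXSWYWXXS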